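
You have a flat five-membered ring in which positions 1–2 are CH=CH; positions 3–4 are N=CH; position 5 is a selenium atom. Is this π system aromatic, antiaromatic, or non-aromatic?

Aromatic

The p orbitals form a continuous loop: each doubly-bonded ring atom is sp² with one p-orbital electron; the doubly-bonded nitrogens are pyridine-type — their lone pairs lie in the ring plane, leaving one electron in the p orbital; the selenium donates one lone pair from its p orbital. The ring is fully conjugated.
Adding the contributions, 2 × 2 = 4 from the double-bond units + 2 from the Se atom = 6.
With 6 π electrons (n = 1), the Hückel 4n+2 condition holds.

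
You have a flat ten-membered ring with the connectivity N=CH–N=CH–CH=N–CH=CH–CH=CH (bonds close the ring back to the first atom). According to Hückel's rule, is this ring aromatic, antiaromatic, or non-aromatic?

Aromatic

Every ring atom contributes a p orbital perpendicular to the ring (the double-bond atoms are sp², each contributing one p electron; each sp² =N– keeps its lone pair in-plane and puts one electron into the π system), so the π system is cyclic and fully conjugated.
Counting π electrons: 5 × 2 = 10 from the 5 double-bond units.
That gives a 4n+2 count (10, n = 2).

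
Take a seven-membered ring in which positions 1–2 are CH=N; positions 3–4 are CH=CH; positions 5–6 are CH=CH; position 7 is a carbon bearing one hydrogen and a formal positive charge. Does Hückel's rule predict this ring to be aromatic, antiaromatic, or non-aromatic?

Aromatic

All ring atoms are sp² and supply a p orbital to the ring (the double-bond atoms are sp², each contributing one p electron; each =N– nitrogen is pyridine-type (lone pair in the sp² plane, one electron in the p orbital); the carbocation has an empty p orbital); the conjugation is uninterrupted.
Counting π electrons: 3 × 2 = 6 from the double-bond units + 0 from the CH(+) atom = 6.
That gives a 4n+2 count (6, n = 1).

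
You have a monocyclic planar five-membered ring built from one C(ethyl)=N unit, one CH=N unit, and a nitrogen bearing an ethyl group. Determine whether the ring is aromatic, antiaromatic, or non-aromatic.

All ring atoms are sp² and supply a p orbital to the ring (every atom in a ring double bond is sp² and brings one electron to the p orbital; the doubly-bonded nitrogens are pyridine-type — their lone pairs lie in the ring plane, leaving one electron in the p orbital; the pyrrole-type nitrogen donates its lone pair from the p orbital); the conjugation is uninterrupted.
Adding the contributions, 2 × 2 = 4 from the double-bond units + 2 from the N(ethyl) atom = 6.
Since 6 = 4·1 + 2, the ring meets the 4n+2 criterion.

Aromatic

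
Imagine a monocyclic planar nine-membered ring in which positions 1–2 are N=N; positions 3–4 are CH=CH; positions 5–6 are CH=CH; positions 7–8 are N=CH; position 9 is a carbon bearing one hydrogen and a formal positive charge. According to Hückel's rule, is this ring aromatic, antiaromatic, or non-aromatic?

Every ring atom contributes a p orbital perpendicular to the ring (each doubly-bonded ring atom is sp² with one p-orbital electron; each =N– nitrogen is pyridine-type (lone pair in the sp² plane, one electron in the p orbital); the carbocation has an empty p orbital), so the π system is cyclic and fully conjugated.
π-electron count: 4 × 2 = 8 from the double-bond units + 0 from the CH(+) atom = 8.
8 = 4(2); a planar, fully conjugated 4n system is antiaromatic.

Antiaromatic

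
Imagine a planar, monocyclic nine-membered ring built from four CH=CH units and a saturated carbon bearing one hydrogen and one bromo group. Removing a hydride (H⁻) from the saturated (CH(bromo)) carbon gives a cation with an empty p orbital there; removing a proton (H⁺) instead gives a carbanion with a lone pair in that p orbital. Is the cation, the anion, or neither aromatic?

The anion

In either ion the ring is fully conjugated: every atom, including the new sp² carbon, supplies a p orbital.
Cation: 4 × 2 + 0 = 8 π electrons → 4(2), antiaromatic.
Anion: 4 × 2 + 2 = 10 π electrons → 4(2)+2, aromatic.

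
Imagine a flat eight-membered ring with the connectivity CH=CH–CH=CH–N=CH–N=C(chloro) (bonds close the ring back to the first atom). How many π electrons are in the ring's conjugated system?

Every ring atom contributes a p orbital perpendicular to the ring (the double-bond atoms are sp², each contributing one p electron; the doubly-bonded nitrogens are pyridine-type — their lone pairs lie in the ring plane, leaving one electron in the p orbital), so the π system is cyclic and fully conjugated.
Adding the contributions, 4 × 2 = 8 from the 4 double-bond units.

8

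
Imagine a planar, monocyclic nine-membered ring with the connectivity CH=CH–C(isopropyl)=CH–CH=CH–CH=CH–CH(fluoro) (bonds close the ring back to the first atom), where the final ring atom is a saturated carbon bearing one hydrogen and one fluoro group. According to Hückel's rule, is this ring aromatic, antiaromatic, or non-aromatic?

Non-aromatic

The CH(fluoro) carbon is saturated: that saturated carbon is sp³ and has no p orbital in the ring π system. Conjugation is not continuous around the ring.
Hückel's rule only applies to fully conjugated rings, so this one is simply non-aromatic.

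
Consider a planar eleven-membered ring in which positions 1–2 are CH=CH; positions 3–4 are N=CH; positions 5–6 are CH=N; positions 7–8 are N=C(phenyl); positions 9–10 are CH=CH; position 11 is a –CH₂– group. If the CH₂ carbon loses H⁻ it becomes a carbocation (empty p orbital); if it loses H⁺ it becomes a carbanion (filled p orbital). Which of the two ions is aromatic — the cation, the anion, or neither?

The cation

Both ions have a continuous loop of p orbitals — each ring atom is sp².
Cation: 5 × 2 + 0 = 10 π electrons → 4(2)+2, aromatic.
Anion: 5 × 2 + 2 = 12 π electrons → 4(3), antiaromatic.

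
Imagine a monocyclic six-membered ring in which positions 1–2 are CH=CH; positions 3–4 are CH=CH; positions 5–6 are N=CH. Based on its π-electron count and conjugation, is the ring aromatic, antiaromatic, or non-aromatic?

All ring atoms are sp² and supply a p orbital to the ring (the double-bond atoms are sp², each contributing one p electron; each =N– nitrogen is pyridine-type (lone pair in the sp² plane, one electron in the p orbital)); the conjugation is uninterrupted.
Tallying contributions gives 3 × 2 = 6 from the 3 double-bond units.
6 = 4(1) + 2, which satisfies Hückel's 4n+2 rule.

Aromatic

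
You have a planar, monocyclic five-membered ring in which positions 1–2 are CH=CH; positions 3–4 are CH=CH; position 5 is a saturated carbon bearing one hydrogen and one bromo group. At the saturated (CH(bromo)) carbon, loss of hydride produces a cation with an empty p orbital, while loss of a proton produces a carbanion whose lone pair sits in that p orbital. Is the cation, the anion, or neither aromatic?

The anion

Once that carbon is sp², every ring atom has a p orbital and both ions are fully conjugated.
Cation: 2 × 2 + 0 = 4 π electrons → 4(1), antiaromatic.
Anion: 2 × 2 + 2 = 6 π electrons → 4(1)+2, aromatic.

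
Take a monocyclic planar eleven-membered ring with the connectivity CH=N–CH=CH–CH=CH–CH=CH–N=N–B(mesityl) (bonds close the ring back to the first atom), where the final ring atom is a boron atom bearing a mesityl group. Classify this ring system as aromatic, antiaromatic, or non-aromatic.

Aromatic

Check conjugation: every atom in a ring double bond is sp² and brings one electron to the p orbital; each =N– nitrogen is pyridine-type (lone pair in the sp² plane, one electron in the p orbital); the boron has an empty p orbital — every position has a p orbital, so the cyclic π system is continuous.
Tallying contributions gives 5 × 2 = 10 from the double-bond units + 0 from the B(mesityl) atom = 10.
That gives a 4n+2 count (10, n = 2).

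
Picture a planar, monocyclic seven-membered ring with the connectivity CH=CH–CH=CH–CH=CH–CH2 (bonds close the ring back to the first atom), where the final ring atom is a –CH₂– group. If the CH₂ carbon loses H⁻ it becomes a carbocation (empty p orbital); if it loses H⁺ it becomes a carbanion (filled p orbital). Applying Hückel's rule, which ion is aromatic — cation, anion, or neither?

In both ions every ring atom is sp² and contributes a p orbital, so both rings are fully conjugated.
Cation: 3 × 2 + 0 = 6 π electrons → 4(1)+2, aromatic.
Anion: 3 × 2 + 2 = 8 π electrons → 4(2), antiaromatic.

The cation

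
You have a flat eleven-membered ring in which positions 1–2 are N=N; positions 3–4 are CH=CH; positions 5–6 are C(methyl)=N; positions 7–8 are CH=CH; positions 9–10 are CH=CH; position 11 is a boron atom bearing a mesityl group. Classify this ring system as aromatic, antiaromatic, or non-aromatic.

The p orbitals form a continuous loop: the double-bond atoms are sp², each contributing one p electron; the doubly-bonded nitrogens are pyridine-type — their lone pairs lie in the ring plane, leaving one electron in the p orbital; the boron has an empty p orbital. The ring is fully conjugated.
Counting π electrons: 5 × 2 = 10 from the double-bond units + 0 from the B(mesityl) atom = 10.
With 10 π electrons (n = 2), the Hückel 4n+2 condition holds.

Aromatic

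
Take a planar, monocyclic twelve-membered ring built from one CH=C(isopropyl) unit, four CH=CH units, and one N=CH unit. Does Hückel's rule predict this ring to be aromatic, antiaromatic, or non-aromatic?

Check conjugation: every atom in a ring double bond is sp² and brings one electron to the p orbital; each =N– nitrogen is pyridine-type (lone pair in the sp² plane, one electron in the p orbital) — every position has a p orbital, so the cyclic π system is continuous.
Tallying contributions gives 6 × 2 = 12 from the 6 double-bond units.
With 12 = 4·3 π electrons, Hückel's rule classifies the planar ring as antiaromatic.

Antiaromatic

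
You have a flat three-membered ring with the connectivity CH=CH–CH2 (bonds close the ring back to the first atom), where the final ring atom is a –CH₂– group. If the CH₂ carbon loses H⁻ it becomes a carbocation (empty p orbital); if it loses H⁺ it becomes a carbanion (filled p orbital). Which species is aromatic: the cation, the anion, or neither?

Once that carbon is sp², every ring atom has a p orbital and both ions are fully conjugated.
Cation: 1 × 2 + 0 = 2 π electrons → 4(0)+2, aromatic.
Anion: 1 × 2 + 2 = 4 π electrons → 4(1), antiaromatic.

The cation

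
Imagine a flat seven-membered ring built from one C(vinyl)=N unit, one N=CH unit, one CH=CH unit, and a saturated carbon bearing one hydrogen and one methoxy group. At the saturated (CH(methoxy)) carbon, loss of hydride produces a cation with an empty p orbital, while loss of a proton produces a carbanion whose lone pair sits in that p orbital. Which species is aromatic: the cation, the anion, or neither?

Once that carbon is sp², every ring atom has a p orbital and both ions are fully conjugated.
Cation: 3 × 2 + 0 = 6 π electrons → 4(1)+2, aromatic.
Anion: 3 × 2 + 2 = 8 π electrons → 4(2), antiaromatic.

The cation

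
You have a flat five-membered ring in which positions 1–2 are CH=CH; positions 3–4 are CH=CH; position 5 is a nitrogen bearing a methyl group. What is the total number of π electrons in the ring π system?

Check conjugation: the double-bond atoms are sp², each contributing one p electron; the pyrrole-type nitrogen donates its lone pair from the p orbital — every position has a p orbital, so the cyclic π system is continuous.
π-electron count: 2 × 2 = 4 from the double-bond units + 2 from the N(methyl) atom = 6.

6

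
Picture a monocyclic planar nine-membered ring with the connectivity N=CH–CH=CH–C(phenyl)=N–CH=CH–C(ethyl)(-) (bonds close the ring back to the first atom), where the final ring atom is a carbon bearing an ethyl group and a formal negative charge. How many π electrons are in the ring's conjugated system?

10

Check conjugation: the double-bond atoms are sp², each contributing one p electron; each =N– nitrogen is pyridine-type (lone pair in the sp² plane, one electron in the p orbital); the carbanion's lone pair occupies the p orbital — every position has a p orbital, so the cyclic π system is continuous.
Tallying contributions gives 4 × 2 = 8 from the double-bond units + 2 from the C(ethyl)(-) atom = 10.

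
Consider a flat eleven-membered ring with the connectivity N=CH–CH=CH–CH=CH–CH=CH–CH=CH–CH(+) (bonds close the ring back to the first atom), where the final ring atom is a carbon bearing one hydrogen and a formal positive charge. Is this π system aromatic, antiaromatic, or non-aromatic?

Check conjugation: every atom in a ring double bond is sp² and brings one electron to the p orbital; each sp² =N– keeps its lone pair in-plane and puts one electron into the π system; the carbocation has an empty p orbital — every position has a p orbital, so the cyclic π system is continuous.
Tallying contributions gives 5 × 2 = 10 from the double-bond units + 0 from the CH(+) atom = 10.
With 10 π electrons (n = 2), the Hückel 4n+2 condition holds.

Aromatic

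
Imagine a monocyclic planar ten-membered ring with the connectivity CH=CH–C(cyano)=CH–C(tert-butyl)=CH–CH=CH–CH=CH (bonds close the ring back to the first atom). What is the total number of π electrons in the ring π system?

All ring atoms are sp² and supply a p orbital to the ring (each doubly-bonded ring atom is sp² with one p-orbital electron); the conjugation is uninterrupted.
π-electron count: 5 × 2 = 10 from the 5 double-bond units.

10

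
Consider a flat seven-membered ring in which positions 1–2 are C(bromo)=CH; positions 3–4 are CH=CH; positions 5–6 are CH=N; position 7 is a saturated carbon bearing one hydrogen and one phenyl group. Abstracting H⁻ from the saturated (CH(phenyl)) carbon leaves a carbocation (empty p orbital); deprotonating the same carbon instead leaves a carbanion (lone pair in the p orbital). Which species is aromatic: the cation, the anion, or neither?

The cation

Once that carbon is sp², every ring atom has a p orbital and both ions are fully conjugated.
Cation: 3 × 2 + 0 = 6 π electrons → 4(1)+2, aromatic.
Anion: 3 × 2 + 2 = 8 π electrons → 4(2), antiaromatic.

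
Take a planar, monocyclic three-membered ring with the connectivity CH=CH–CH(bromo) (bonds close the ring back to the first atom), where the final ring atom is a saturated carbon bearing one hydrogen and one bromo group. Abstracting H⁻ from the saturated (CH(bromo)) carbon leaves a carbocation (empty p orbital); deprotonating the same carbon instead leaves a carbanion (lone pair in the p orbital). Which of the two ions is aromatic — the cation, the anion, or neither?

The cation

In either ion the ring is fully conjugated: every atom, including the new sp² carbon, supplies a p orbital.
Cation: 1 × 2 + 0 = 2 π electrons → 4(0)+2, aromatic.
Anion: 1 × 2 + 2 = 4 π electrons → 4(1), antiaromatic.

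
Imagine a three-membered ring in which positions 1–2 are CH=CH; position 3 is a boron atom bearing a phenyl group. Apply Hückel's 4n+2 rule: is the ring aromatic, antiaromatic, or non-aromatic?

The p orbitals form a continuous loop: each doubly-bonded ring atom is sp² with one p-orbital electron; the boron has an empty p orbital. The ring is fully conjugated.
Tallying contributions gives 1 × 2 = 2 from the double-bond unit + 0 from the B(phenyl) atom = 2.
With 2 π electrons (n = 0), the Hückel 4n+2 condition holds.

Aromatic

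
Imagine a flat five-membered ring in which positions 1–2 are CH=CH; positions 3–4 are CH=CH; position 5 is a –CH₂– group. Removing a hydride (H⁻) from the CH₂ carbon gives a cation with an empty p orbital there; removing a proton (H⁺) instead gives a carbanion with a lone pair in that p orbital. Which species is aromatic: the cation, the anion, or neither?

Both ions have a continuous loop of p orbitals — each ring atom is sp².
Cation: 2 × 2 + 0 = 4 π electrons → 4(1), antiaromatic.
Anion: 2 × 2 + 2 = 6 π electrons → 4(1)+2, aromatic.

The anion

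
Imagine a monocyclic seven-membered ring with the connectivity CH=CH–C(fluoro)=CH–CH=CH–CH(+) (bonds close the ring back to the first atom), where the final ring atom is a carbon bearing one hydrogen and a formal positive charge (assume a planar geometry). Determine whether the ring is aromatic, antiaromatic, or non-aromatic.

Every ring atom contributes a p orbital perpendicular to the ring (each doubly-bonded ring atom is sp² with one p-orbital electron; the carbocation has an empty p orbital), so the π system is cyclic and fully conjugated.
π-electron count: 3 × 2 = 6 from the double-bond units + 0 from the CH(+) atom = 6.
Since 6 = 4·1 + 2, the ring meets the 4n+2 criterion.

Aromatic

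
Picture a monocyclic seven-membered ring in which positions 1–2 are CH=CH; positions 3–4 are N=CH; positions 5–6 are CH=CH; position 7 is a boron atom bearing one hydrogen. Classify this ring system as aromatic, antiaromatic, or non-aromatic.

Aromatic

Every ring atom contributes a p orbital perpendicular to the ring (each doubly-bonded ring atom is sp² with one p-orbital electron; each sp² =N– keeps its lone pair in-plane and puts one electron into the π system; the boron has an empty p orbital), so the π system is cyclic and fully conjugated.
Adding the contributions, 3 × 2 = 6 from the double-bond units + 0 from the BH atom = 6.
With 6 π electrons (n = 1), the Hückel 4n+2 condition holds.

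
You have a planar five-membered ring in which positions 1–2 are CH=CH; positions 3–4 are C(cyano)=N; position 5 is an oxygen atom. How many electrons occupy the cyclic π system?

All ring atoms are sp² and supply a p orbital to the ring (every atom in a ring double bond is sp² and brings one electron to the p orbital; the doubly-bonded nitrogens are pyridine-type — their lone pairs lie in the ring plane, leaving one electron in the p orbital; the oxygen donates one lone pair from its p orbital); the conjugation is uninterrupted.
Counting π electrons: 2 × 2 = 4 from the double-bond units + 2 from the O atom = 6.

6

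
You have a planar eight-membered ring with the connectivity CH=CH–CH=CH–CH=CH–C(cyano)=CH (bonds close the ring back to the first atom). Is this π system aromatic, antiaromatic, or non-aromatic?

Antiaromatic

All ring atoms are sp² and supply a p orbital to the ring (each doubly-bonded ring atom is sp² with one p-orbital electron); the conjugation is uninterrupted.
π-electron count: 4 × 2 = 8 from the 4 double-bond units.
8 is a 4n count (n = 2), so the planar conjugated ring is antiaromatic.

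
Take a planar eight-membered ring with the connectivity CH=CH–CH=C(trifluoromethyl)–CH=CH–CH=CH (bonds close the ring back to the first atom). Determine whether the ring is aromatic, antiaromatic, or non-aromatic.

Check conjugation: every atom in a ring double bond is sp² and brings one electron to the p orbital — every position has a p orbital, so the cyclic π system is continuous.
π-electron count: 4 × 2 = 8 from the 4 double-bond units.
A 4n π count (8, n = 2) in a planar conjugated ring means antiaromatic.

Antiaromatic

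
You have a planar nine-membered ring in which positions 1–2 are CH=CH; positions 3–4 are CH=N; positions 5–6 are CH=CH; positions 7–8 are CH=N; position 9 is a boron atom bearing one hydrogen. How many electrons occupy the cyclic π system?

Every ring atom contributes a p orbital perpendicular to the ring (every atom in a ring double bond is sp² and brings one electron to the p orbital; the doubly-bonded nitrogens are pyridine-type — their lone pairs lie in the ring plane, leaving one electron in the p orbital; the boron has an empty p orbital), so the π system is cyclic and fully conjugated.
π-electron count: 4 × 2 = 8 from the double-bond units + 0 from the BH atom = 8.

8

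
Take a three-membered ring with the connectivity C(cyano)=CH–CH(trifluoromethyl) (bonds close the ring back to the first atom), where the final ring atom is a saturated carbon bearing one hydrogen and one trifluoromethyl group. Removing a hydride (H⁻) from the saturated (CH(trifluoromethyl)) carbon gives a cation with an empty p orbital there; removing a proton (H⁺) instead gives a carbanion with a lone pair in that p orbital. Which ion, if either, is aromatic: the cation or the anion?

In both ions every ring atom is sp² and contributes a p orbital, so both rings are fully conjugated.
Cation: 1 × 2 + 0 = 2 π electrons → 4(0)+2, aromatic.
Anion: 1 × 2 + 2 = 4 π electrons → 4(1), antiaromatic.

The cation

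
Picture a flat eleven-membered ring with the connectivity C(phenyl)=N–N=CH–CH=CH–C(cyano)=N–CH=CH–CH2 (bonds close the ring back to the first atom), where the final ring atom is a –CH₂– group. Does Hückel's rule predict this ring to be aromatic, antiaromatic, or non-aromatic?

Non-aromatic

At the CH2 position, the tetrahedral CH₂ carbon is sp³ and has no p orbital in the ring π system; the ring's p-orbital overlap is broken there.
Broken conjugation rules out both aromaticity and antiaromaticity.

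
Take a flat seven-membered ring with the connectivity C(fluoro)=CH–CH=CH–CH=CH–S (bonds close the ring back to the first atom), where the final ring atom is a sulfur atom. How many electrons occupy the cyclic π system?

8

Every ring atom contributes a p orbital perpendicular to the ring (each doubly-bonded ring atom is sp² with one p-orbital electron; the sulfur donates one lone pair from its p orbital), so the π system is cyclic and fully conjugated.
π-electron count: 3 × 2 = 6 from the double-bond units + 2 from the S atom = 8.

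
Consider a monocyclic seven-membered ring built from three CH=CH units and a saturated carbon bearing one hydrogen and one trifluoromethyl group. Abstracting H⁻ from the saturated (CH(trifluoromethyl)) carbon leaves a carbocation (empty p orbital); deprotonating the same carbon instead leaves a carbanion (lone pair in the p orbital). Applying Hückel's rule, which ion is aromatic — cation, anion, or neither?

The cation

Both ions have a continuous loop of p orbitals — each ring atom is sp².
Cation: 3 × 2 + 0 = 6 π electrons → 4(1)+2, aromatic.
Anion: 3 × 2 + 2 = 8 π electrons → 4(2), antiaromatic.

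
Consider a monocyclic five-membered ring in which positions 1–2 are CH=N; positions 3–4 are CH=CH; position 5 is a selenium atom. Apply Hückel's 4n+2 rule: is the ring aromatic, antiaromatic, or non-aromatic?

Aromatic

Every ring atom contributes a p orbital perpendicular to the ring (every atom in a ring double bond is sp² and brings one electron to the p orbital; each =N– nitrogen is pyridine-type (lone pair in the sp² plane, one electron in the p orbital); the selenium donates one lone pair from its p orbital), so the π system is cyclic and fully conjugated.
π-electron count: 2 × 2 = 4 from the double-bond units + 2 from the Se atom = 6.
With 6 π electrons (n = 1), the Hückel 4n+2 condition holds.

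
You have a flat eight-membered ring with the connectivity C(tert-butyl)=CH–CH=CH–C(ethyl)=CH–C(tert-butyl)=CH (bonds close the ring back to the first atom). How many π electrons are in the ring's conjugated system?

All ring atoms are sp² and supply a p orbital to the ring (every atom in a ring double bond is sp² and brings one electron to the p orbital); the conjugation is uninterrupted.
Adding the contributions, 4 × 2 = 8 from the 4 double-bond units.

8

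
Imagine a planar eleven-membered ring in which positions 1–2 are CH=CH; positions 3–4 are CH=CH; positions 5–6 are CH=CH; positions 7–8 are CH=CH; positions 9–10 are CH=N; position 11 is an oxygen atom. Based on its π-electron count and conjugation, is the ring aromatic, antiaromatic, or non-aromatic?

Every ring atom contributes a p orbital perpendicular to the ring (every atom in a ring double bond is sp² and brings one electron to the p orbital; each =N– nitrogen is pyridine-type (lone pair in the sp² plane, one electron in the p orbital); the oxygen donates one lone pair from its p orbital), so the π system is cyclic and fully conjugated.
π-electron count: 5 × 2 = 10 from the double-bond units + 2 from the O atom = 12.
A 4n π count (12, n = 3) in a planar conjugated ring means antiaromatic.

Antiaromatic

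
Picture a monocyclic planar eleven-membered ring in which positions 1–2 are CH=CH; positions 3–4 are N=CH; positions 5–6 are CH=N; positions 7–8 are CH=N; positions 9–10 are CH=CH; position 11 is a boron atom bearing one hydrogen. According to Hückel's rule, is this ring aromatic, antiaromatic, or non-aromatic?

Every ring atom contributes a p orbital perpendicular to the ring (each doubly-bonded ring atom is sp² with one p-orbital electron; each =N– nitrogen is pyridine-type (lone pair in the sp² plane, one electron in the p orbital); the boron has an empty p orbital), so the π system is cyclic and fully conjugated.
π-electron count: 5 × 2 = 10 from the double-bond units + 0 from the BH atom = 10.
With 10 π electrons (n = 2), the Hückel 4n+2 condition holds.

Aromatic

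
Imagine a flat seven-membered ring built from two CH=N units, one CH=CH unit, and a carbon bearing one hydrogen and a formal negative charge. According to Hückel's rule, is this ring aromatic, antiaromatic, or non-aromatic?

All ring atoms are sp² and supply a p orbital to the ring (every atom in a ring double bond is sp² and brings one electron to the p orbital; each =N– nitrogen is pyridine-type (lone pair in the sp² plane, one electron in the p orbital); the carbanion's lone pair occupies the p orbital); the conjugation is uninterrupted.
Adding the contributions, 3 × 2 = 6 from the double-bond units + 2 from the CH(-) atom = 8.
8 = 4(2); a planar, fully conjugated 4n system is antiaromatic.

Antiaromatic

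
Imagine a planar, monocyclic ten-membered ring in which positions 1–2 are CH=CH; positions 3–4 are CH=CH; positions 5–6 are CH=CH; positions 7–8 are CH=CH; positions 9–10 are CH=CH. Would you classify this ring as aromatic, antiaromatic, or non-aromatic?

Aromatic

Every ring atom contributes a p orbital perpendicular to the ring (every atom in a ring double bond is sp² and brings one electron to the p orbital), so the π system is cyclic and fully conjugated.
π-electron count: 5 × 2 = 10 from the 5 double-bond units.
With 10 π electrons (n = 2), the Hückel 4n+2 condition holds.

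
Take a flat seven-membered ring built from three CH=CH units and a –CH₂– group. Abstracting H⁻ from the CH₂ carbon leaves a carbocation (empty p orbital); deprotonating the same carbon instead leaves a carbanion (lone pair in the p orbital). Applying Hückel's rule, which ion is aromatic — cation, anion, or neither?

Both ions have a continuous loop of p orbitals — each ring atom is sp².
Cation: 3 × 2 + 0 = 6 π electrons → 4(1)+2, aromatic.
Anion: 3 × 2 + 2 = 8 π electrons → 4(2), antiaromatic.

The cation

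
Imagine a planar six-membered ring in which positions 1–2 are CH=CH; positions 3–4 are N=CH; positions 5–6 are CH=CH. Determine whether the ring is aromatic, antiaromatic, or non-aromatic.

Every ring atom contributes a p orbital perpendicular to the ring (every atom in a ring double bond is sp² and brings one electron to the p orbital; each sp² =N– keeps its lone pair in-plane and puts one electron into the π system), so the π system is cyclic and fully conjugated.
Adding the contributions, 3 × 2 = 6 from the 3 double-bond units.
6 = 4(1) + 2, which satisfies Hückel's 4n+2 rule.

Aromatic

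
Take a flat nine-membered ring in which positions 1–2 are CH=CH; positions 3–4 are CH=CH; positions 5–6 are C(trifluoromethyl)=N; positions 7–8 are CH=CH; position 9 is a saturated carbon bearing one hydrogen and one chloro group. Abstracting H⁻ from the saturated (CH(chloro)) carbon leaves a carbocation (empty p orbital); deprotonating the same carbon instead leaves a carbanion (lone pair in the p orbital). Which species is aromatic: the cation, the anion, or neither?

The anion

In either ion the ring is fully conjugated: every atom, including the new sp² carbon, supplies a p orbital.
Cation: 4 × 2 + 0 = 8 π electrons → 4(2), antiaromatic.
Anion: 4 × 2 + 2 = 10 π electrons → 4(2)+2, aromatic.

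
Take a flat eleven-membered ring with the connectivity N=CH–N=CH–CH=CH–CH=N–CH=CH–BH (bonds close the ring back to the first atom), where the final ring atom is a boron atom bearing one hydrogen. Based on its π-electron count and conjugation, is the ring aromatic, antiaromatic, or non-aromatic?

Aromatic

All ring atoms are sp² and supply a p orbital to the ring (the double-bond atoms are sp², each contributing one p electron; each =N– nitrogen is pyridine-type (lone pair in the sp² plane, one electron in the p orbital); the boron has an empty p orbital); the conjugation is uninterrupted.
Tallying contributions gives 5 × 2 = 10 from the double-bond units + 0 from the BH atom = 10.
That gives a 4n+2 count (10, n = 2).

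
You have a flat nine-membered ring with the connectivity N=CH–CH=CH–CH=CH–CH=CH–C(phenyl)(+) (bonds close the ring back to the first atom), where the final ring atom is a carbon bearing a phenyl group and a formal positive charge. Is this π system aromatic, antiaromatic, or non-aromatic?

Antiaromatic

The p orbitals form a continuous loop: every atom in a ring double bond is sp² and brings one electron to the p orbital; each sp² =N– keeps its lone pair in-plane and puts one electron into the π system; the carbocation has an empty p orbital. The ring is fully conjugated.
Counting π electrons: 4 × 2 = 8 from the double-bond units + 0 from the C(phenyl)(+) atom = 8.
8 is a 4n count (n = 2), so the planar conjugated ring is antiaromatic.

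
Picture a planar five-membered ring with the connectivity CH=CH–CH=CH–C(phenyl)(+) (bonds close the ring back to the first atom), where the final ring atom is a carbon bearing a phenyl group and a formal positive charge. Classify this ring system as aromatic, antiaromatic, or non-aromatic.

The p orbitals form a continuous loop: each doubly-bonded ring atom is sp² with one p-orbital electron; the carbocation has an empty p orbital. The ring is fully conjugated.
Tallying contributions gives 2 × 2 = 4 from the double-bond units + 0 from the C(phenyl)(+) atom = 4.
With 4 = 4·1 π electrons, Hückel's rule classifies the planar ring as antiaromatic.

Antiaromatic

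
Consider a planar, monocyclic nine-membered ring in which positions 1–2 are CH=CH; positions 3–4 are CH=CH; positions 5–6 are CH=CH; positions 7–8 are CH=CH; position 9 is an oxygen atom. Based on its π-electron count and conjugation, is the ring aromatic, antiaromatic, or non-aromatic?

The p orbitals form a continuous loop: the double-bond atoms are sp², each contributing one p electron; the oxygen donates one lone pair from its p orbital. The ring is fully conjugated.
Tallying contributions gives 4 × 2 = 8 from the double-bond units + 2 from the O atom = 10.
That gives a 4n+2 count (10, n = 2).

Aromatic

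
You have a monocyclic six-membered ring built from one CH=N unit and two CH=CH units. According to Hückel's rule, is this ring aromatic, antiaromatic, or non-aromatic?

The p orbitals form a continuous loop: each doubly-bonded ring atom is sp² with one p-orbital electron; each sp² =N– keeps its lone pair in-plane and puts one electron into the π system. The ring is fully conjugated.
Counting π electrons: 3 × 2 = 6 from the 3 double-bond units.
6 = 4(1) + 2, which satisfies Hückel's 4n+2 rule.

Aromatic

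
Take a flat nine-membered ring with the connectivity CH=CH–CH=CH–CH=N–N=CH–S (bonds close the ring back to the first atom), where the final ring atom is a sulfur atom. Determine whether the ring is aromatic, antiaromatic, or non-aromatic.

The p orbitals form a continuous loop: every atom in a ring double bond is sp² and brings one electron to the p orbital; the doubly-bonded nitrogens are pyridine-type — their lone pairs lie in the ring plane, leaving one electron in the p orbital; the sulfur donates one lone pair from its p orbital. The ring is fully conjugated.
Tallying contributions gives 4 × 2 = 8 from the double-bond units + 2 from the S atom = 10.
With 10 π electrons (n = 2), the Hückel 4n+2 condition holds.

Aromatic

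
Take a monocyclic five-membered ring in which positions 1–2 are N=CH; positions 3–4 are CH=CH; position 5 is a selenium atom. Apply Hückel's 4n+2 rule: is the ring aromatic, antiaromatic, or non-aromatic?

Every ring atom contributes a p orbital perpendicular to the ring (each doubly-bonded ring atom is sp² with one p-orbital electron; each sp² =N– keeps its lone pair in-plane and puts one electron into the π system; the selenium donates one lone pair from its p orbital), so the π system is cyclic and fully conjugated.
Counting π electrons: 2 × 2 = 4 from the double-bond units + 2 from the Se atom = 6.
With 6 π electrons (n = 1), the Hückel 4n+2 condition holds.

Aromatic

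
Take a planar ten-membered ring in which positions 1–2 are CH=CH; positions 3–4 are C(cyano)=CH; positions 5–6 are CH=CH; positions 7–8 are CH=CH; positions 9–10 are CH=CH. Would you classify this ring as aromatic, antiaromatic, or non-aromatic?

Check conjugation: each doubly-bonded ring atom is sp² with one p-orbital electron — every position has a p orbital, so the cyclic π system is continuous.
Counting π electrons: 5 × 2 = 10 from the 5 double-bond units.
That gives a 4n+2 count (10, n = 2).

Aromatic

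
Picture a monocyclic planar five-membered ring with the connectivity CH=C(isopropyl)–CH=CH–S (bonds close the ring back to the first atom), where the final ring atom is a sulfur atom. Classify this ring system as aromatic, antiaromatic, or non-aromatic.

Aromatic

Every ring atom contributes a p orbital perpendicular to the ring (the double-bond atoms are sp², each contributing one p electron; the sulfur donates one lone pair from its p orbital), so the π system is cyclic and fully conjugated.
Counting π electrons: 2 × 2 = 4 from the double-bond units + 2 from the S atom = 6.
With 6 π electrons (n = 1), the Hückel 4n+2 condition holds.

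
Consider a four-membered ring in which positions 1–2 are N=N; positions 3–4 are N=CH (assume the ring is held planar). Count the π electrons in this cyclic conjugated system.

The p orbitals form a continuous loop: each doubly-bonded ring atom is sp² with one p-orbital electron; the doubly-bonded nitrogens are pyridine-type — their lone pairs lie in the ring plane, leaving one electron in the p orbital. The ring is fully conjugated.
Adding the contributions, 2 × 2 = 4 from the 2 double-bond units.

4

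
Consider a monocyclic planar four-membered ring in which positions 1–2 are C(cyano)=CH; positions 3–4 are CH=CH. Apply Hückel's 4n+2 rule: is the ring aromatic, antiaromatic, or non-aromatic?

Antiaromatic

The p orbitals form a continuous loop: each doubly-bonded ring atom is sp² with one p-orbital electron. The ring is fully conjugated.
Counting π electrons: 2 × 2 = 4 from the 2 double-bond units.
With 4 = 4·1 π electrons, Hückel's rule classifies the planar ring as antiaromatic.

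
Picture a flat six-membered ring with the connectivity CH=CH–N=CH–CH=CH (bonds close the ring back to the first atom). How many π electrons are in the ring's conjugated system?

6

The p orbitals form a continuous loop: every atom in a ring double bond is sp² and brings one electron to the p orbital; the doubly-bonded nitrogens are pyridine-type — their lone pairs lie in the ring plane, leaving one electron in the p orbital. The ring is fully conjugated.
Counting π electrons: 3 × 2 = 6 from the 3 double-bond units.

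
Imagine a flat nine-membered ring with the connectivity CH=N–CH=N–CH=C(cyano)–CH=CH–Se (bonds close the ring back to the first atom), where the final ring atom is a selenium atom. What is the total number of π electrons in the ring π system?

Every ring atom contributes a p orbital perpendicular to the ring (every atom in a ring double bond is sp² and brings one electron to the p orbital; each sp² =N– keeps its lone pair in-plane and puts one electron into the π system; the selenium donates one lone pair from its p orbital), so the π system is cyclic and fully conjugated.
π-electron count: 4 × 2 = 8 from the double-bond units + 2 from the Se atom = 10.

10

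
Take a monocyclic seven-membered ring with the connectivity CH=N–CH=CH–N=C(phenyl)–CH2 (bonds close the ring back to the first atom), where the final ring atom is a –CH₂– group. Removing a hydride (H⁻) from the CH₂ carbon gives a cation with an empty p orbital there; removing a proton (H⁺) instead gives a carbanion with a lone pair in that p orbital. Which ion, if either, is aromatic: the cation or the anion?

Once that carbon is sp², every ring atom has a p orbital and both ions are fully conjugated.
Cation: 3 × 2 + 0 = 6 π electrons → 4(1)+2, aromatic.
Anion: 3 × 2 + 2 = 8 π electrons → 4(2), antiaromatic.

The cation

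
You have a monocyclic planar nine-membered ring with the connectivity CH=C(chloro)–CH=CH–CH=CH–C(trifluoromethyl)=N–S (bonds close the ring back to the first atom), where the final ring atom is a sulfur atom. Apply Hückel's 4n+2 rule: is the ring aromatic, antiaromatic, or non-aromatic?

Aromatic

Every ring atom contributes a p orbital perpendicular to the ring (the double-bond atoms are sp², each contributing one p electron; each sp² =N– keeps its lone pair in-plane and puts one electron into the π system; the sulfur donates one lone pair from its p orbital), so the π system is cyclic and fully conjugated.
Adding the contributions, 4 × 2 = 8 from the double-bond units + 2 from the S atom = 10.
That gives a 4n+2 count (10, n = 2).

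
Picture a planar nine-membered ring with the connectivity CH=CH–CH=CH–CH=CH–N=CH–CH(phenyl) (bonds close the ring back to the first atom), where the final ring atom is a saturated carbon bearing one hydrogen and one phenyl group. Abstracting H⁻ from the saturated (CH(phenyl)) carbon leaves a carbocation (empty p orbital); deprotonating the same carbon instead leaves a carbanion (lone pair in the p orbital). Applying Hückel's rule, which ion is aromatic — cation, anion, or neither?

In both ions every ring atom is sp² and contributes a p orbital, so both rings are fully conjugated.
Cation: 4 × 2 + 0 = 8 π electrons → 4(2), antiaromatic.
Anion: 4 × 2 + 2 = 10 π electrons → 4(2)+2, aromatic.

The anion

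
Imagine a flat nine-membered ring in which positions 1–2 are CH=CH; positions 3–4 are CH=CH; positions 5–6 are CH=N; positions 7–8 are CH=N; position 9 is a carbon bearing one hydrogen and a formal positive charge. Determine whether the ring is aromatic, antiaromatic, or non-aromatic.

Antiaromatic

Every ring atom contributes a p orbital perpendicular to the ring (each doubly-bonded ring atom is sp² with one p-orbital electron; each sp² =N– keeps its lone pair in-plane and puts one electron into the π system; the carbocation has an empty p orbital), so the π system is cyclic and fully conjugated.
Adding the contributions, 4 × 2 = 8 from the double-bond units + 0 from the CH(+) atom = 8.
With 8 = 4·2 π electrons, Hückel's rule classifies the planar ring as antiaromatic.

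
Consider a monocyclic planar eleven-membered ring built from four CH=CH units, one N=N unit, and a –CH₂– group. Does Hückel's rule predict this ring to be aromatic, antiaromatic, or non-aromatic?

Because the tetrahedral CH₂ carbon is sp³ and has no p orbital in the ring π system at the CH2 position, the π system cannot extend all the way around the ring.
Without a continuous loop of overlapping p orbitals the Hückel electron count never comes into play.

Non-aromatic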